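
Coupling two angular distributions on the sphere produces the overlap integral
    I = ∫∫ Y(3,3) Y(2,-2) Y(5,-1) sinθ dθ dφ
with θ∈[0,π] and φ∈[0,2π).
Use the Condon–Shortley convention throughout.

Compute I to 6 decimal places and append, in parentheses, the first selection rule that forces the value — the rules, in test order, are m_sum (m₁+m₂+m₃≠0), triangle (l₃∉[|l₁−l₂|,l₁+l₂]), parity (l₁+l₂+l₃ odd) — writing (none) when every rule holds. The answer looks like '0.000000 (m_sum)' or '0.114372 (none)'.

-0.023961 (none)

Rules hold: Σm=0, L=10 even, 1≤5≤5.
N = 7·5·11 = 385
Δ = 0!·6!·4!/11! = 1/2310
Racah Σ t=0..0: t=0:+1/144 = 1/144
⇒ 3j(3 2 5; 0 0 0)² = 10/231, sgn -1
Racah Σ t=0..0: t=0:+1/17280 = 1/17280
⇒ 3j(3 2 5; 3 -2 -1)² = 1/2310, sgn +1
4πI² = N·(3j₀)²·(3jₘ)² = 5/693
I = -1·√(0.00721501/4π) = -0.02396147
No selection rule forces the value: the integral is nonzero (none).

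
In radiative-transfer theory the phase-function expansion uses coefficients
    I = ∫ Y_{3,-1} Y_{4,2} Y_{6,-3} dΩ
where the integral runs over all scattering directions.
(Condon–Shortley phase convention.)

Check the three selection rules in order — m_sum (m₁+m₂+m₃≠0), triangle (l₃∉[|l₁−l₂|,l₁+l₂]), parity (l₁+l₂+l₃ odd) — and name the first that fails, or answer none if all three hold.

m₁+m₂+m₃ = -1 + 2 − 3 = -2  ✗
triangle: |3−4|=1 ≤ l₃=6 ≤ 3+4=7
parity: l₁+l₂+l₃ = 13 is odd

m_sum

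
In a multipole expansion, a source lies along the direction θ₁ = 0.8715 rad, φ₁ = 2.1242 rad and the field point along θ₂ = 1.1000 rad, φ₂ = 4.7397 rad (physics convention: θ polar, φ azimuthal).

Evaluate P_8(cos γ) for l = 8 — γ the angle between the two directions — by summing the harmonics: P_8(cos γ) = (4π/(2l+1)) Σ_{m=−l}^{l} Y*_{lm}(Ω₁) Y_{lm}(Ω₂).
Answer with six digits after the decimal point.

Summing Y*_{l m}(θ₁,φ₁)·Y_{l m}(θ₂,φ₂) over m ∈ [−8, 8]; prefactor 4π/(2·8+1) = 0.739198:
  [-8]  conj(Y_{8,-8})(Ω₁) = -0.01706 - 0.05820j ; Y_{8,-8}(Ω₂) = 0.20024 - 0.04446j ; Δ = -0.00600 - 0.01089j
  [-7]  conj(Y_{8,-7})(Ω₁) = -0.13640 + 0.15174j ; Y_{8,-7}(Ω₂) = -0.07935 - 0.40998j ; Δ = 0.07303 + 0.04388j
  [-6]  conj(Y_{8,-6})(Ω₁) = 0.38806 + 0.07015j ; Y_{8,-6}(Ω₂) = -0.38819 + 0.06419j ; Δ = -0.15515 - 0.00232j
  [-5]  conj(Y_{8,-5})(Ω₁) = -0.16161 - 0.41109j ; Y_{8,-5}(Ω₂) = 0.00243 + 0.01772j ; Δ = 0.00689 - 0.00386j
  [-4]  conj(Y_{8,-4})(Ω₁) = -0.09639 + 0.12871j ; Y_{8,-4}(Ω₂) = -0.33896 + 0.03718j ; Δ = 0.02789 - 0.04721j
  [-3]  conj(Y_{8,-3})(Ω₁) = -0.27045 - 0.02425j ; Y_{8,-3}(Ω₂) = 0.01603 + 0.19524j ; Δ = 0.00040 - 0.05319j
  [-2]  conj(Y_{8,-2})(Ω₁) = 0.14410 + 0.28795j ; Y_{8,-2}(Ω₂) = -0.25111 + 0.01373j ; Δ = -0.04014 - 0.07033j
  [-1]  conj(Y_{8,-1})(Ω₁) = -0.07053 + 0.11416j ; Y_{8,-1}(Ω₂) = 0.00687 + 0.25132j ; Δ = -0.02917 - 0.01694j
  [+0]  conj(Y_{8,0})(Ω₁) = 0.34409 + 0.00000j ; Y_{8,0}(Ω₂) = -0.21781 + 0.00000j ; Δ = -0.07495 + 0.00000j
  [+1]  conj(Y_{8,1})(Ω₁) = 0.07053 + 0.11416j ; Y_{8,1}(Ω₂) = -0.00687 + 0.25132j ; Δ = -0.02917 + 0.01694j
  [+2]  conj(Y_{8,2})(Ω₁) = 0.14410 - 0.28795j ; Y_{8,2}(Ω₂) = -0.25111 - 0.01373j ; Δ = -0.04014 + 0.07033j
  [+3]  conj(Y_{8,3})(Ω₁) = 0.27045 - 0.02425j ; Y_{8,3}(Ω₂) = -0.01603 + 0.19524j ; Δ = 0.00040 + 0.05319j
  [+4]  conj(Y_{8,4})(Ω₁) = -0.09639 - 0.12871j ; Y_{8,4}(Ω₂) = -0.33896 - 0.03718j ; Δ = 0.02789 + 0.04721j
  [+5]  conj(Y_{8,5})(Ω₁) = 0.16161 - 0.41109j ; Y_{8,5}(Ω₂) = -0.00243 + 0.01772j ; Δ = 0.00689 + 0.00386j
  [+6]  conj(Y_{8,6})(Ω₁) = 0.38806 - 0.07015j ; Y_{8,6}(Ω₂) = -0.38819 - 0.06419j ; Δ = -0.15515 + 0.00232j
  [+7]  conj(Y_{8,7})(Ω₁) = 0.13640 + 0.15174j ; Y_{8,7}(Ω₂) = 0.07935 - 0.40998j ; Δ = 0.07303 - 0.04388j
  [+8]  conj(Y_{8,8})(Ω₁) = -0.01706 + 0.05820j ; Y_{8,8}(Ω₂) = 0.20024 + 0.04446j ; Δ = -0.00600 + 0.01089j
Accumulated sum -0.31945 + 0.00000j; after 4π/(2l+1) scaling, -0.23614 + 0.00000j ⇒ P_8 = -0.236138

-0.236138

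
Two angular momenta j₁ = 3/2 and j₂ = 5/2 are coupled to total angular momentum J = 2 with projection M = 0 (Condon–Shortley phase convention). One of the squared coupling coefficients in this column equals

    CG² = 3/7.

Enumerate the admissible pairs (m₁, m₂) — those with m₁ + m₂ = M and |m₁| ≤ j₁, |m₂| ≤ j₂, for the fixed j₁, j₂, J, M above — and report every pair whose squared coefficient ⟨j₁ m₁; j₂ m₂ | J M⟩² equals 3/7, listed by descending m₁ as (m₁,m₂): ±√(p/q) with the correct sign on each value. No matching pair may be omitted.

Admissible pairs with m₁+m₂ = M = 0: (-3/2,3/2), (-1/2,1/2), (1/2,-1/2), (3/2,-3/2)
  (m₁,m₂)=(3/2,-3/2): CG² = 3/7, CG = +√(3/7)   ← matches the target
  (m₁,m₂)=(1/2,-1/2): CG² = 1/14, CG = −√(1/14)
  (m₁,m₂)=(-1/2,1/2): CG² = 1/14, CG = −√(1/14)
  (m₁,m₂)=(-3/2,3/2): CG² = 3/7, CG = +√(3/7)   ← matches the target
Pairs with CG² = 3/7: (3/2,-3/2): +√(3/7); (-3/2,3/2): +√(3/7)

(3/2,-3/2): +√(3/7); (-3/2,3/2): +√(3/7)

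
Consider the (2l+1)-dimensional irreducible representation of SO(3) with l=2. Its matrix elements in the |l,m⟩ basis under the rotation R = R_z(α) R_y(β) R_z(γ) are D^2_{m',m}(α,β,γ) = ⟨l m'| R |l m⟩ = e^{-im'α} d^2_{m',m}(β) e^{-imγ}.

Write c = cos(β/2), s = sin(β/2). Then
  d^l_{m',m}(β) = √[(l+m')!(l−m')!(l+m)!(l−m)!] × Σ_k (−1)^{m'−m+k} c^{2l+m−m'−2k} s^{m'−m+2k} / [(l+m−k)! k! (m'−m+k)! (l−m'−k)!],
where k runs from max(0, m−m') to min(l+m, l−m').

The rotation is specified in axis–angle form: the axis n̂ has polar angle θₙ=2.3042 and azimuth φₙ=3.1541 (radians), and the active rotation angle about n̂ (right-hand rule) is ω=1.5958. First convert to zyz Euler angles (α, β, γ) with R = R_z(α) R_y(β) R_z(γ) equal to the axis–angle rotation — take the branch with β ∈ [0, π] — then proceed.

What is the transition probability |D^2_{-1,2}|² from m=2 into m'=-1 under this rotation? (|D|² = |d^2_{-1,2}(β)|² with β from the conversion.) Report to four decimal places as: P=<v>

Axis–angle → zyz. n̂ = (sinθₙcosφₙ, sinθₙsinφₙ, cosθₙ) = (-0.742842, -0.009291, -0.669402), ω = 1.5958.
R = I cosω + sinω [n̂]ₓ + (1−cosω) n̂n̂ᵀ gives
  R = [+0.540609, +0.676268, +0.500404; -0.662118, -0.024913, +0.748985; +0.518981, -0.736235, +0.434301]
β = atan2(√(R₁₃²+R₂₃²), R₃₃) = 1.121534; α = atan2(R₂₃, R₁₃) mod 2π = 0.981796; γ = atan2(R₃₂, −R₃₁) mod 2π = 4.098374
First d^2_{-1,2}(β=1.1215), then the phase factors e^{-i(-1)α} and e^{-i(2)γ}:
Half-angle: c=0.846847, s=0.531836. N=√(1·6·24·1)=12.000000
k: max(0,(2)−(-1))=3 … min(2+(2),2−(-1))=3
  k=3: (−1)^0·12.0000/(6)·0.8468^1·0.5318^3 = +0.254782
d^2_{-1,2}(1.1215) = +0.254782
|D^2_{-1,2}|² = |d^2_{-1,2}(β)|² = (+0.254782)² = 0.064914 (the z-rotation phases have unit modulus)

P=0.0649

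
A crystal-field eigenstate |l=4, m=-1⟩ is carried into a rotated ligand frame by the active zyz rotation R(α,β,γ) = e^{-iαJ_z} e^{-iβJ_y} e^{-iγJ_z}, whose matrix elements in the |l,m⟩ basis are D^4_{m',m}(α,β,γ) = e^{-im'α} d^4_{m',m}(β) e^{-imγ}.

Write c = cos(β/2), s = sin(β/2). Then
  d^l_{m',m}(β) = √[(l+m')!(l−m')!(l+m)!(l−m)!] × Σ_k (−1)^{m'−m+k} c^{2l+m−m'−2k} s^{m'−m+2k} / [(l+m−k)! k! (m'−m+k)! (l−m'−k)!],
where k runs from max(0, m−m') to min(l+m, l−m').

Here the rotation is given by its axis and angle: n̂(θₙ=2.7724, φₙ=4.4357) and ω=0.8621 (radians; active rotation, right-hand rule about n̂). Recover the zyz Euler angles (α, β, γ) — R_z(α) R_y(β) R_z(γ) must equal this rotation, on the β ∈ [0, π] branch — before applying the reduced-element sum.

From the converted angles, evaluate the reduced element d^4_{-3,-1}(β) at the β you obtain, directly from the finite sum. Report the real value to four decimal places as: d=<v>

Axis–angle → zyz. n̂ = (sinθₙcosφₙ, sinθₙsinφₙ, cosθₙ) = (-0.098578, -0.347137, -0.932619), ω = 0.8621.
R = I cosω + sinω [n̂]ₓ + (1−cosω) n̂n̂ᵀ gives
  R = [+0.654237, +0.720003, -0.231451; -0.696107, +0.692919, +0.187879; +0.295650, +0.038197, +0.954532]
β = atan2(√(R₁₃²+R₂₃²), R₃₃) = 0.302709; α = atan2(R₂₃, R₁₃) mod 2π = 2.459731; γ = atan2(R₃₂, −R₃₁) mod 2π = 3.013109
d^4_{-3,-1}(β=0.3027) via the finite sum:
Half-angle: c=0.988568, s=0.150777. N=√(1·5040·6·120)=1904.940944
The bounds max(0,m−m')=2 and min(l+m,l−m')=3 give 2 terms
  k=2: (−1)^0·1904.9409/(240)·0.9886^6·0.1508^2 = +0.168415
  k=3: (−1)^1·1904.9409/(144)·0.9886^4·0.1508^4 = -0.006530
d^4_{-3,-1}(0.3027) = +0.168415 -0.006530 = +0.161886

d=0.1619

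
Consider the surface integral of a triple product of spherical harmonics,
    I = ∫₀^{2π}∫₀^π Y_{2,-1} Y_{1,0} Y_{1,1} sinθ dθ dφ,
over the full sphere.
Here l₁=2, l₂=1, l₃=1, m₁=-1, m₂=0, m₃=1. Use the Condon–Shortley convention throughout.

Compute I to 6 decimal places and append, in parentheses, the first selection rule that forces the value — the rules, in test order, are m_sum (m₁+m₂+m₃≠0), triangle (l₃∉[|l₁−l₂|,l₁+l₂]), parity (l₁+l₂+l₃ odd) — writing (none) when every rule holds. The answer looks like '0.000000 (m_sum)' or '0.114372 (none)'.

-0.218510 (none)

Rules hold: Σm=0, L=4 even, 1≤1≤3.
N = 5·3·3 = 45
Δ = 2!·2!·0!/5! = 1/30
Racah Σ t=1..1: t=1:−1/1 = -1/1
⇒ 3j(2 1 1; 0 0 0)² = 2/15, sgn +1
Racah Σ t=1..1: t=1:−1/2 = -1/2
⇒ 3j(2 1 1; -1 0 1)² = 1/10, sgn -1
4πI² = N·(3j₀)²·(3jₘ)² = 3/5
I = -1·√(0.6/4π) = -0.21850969
No selection rule forces the value: the integral is nonzero (none).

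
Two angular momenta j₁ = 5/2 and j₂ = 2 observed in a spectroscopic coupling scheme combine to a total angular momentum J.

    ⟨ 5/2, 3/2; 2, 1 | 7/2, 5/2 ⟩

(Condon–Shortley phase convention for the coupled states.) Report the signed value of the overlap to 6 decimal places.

+0.125988  (= +√(1/63))

j₁+j₂−J=1  J+j₁−j₂=4  J−j₁+j₂=3  j₁+j₂+J+1=9
(j₁±m₁, j₂±m₂, J±M) = (4,1,3,1,6,1)
P² = 2304/7
sum k=0..1:
  [0] +1/36 = 1/36
  [1] −1/48 = -1/48
S = 1/144
C² = P²·S² = 1/63 ; C = +0.125988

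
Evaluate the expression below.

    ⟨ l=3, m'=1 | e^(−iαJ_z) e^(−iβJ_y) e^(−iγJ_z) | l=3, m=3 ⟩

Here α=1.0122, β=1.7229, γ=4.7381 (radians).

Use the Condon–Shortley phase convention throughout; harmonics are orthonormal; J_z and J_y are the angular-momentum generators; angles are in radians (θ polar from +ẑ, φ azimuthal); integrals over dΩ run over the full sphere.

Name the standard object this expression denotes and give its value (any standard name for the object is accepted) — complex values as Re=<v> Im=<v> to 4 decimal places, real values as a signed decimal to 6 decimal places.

Wigner D-matrix element, Re=-0.3557 Im=-0.1859

This is a Wigner D-matrix element — the rotation-matrix element ⟨l m'| R(α,β,γ) |l m⟩ in the angular-momentum basis.
D^3_{1,3}(1.0122,1.7229,4.7381) = e^{-i·1·1.0122}·d^3_{1,3}(1.7229)·e^{-i·3·4.7381}. Compute d first:
c=cos(1.722900/2)=0.651338, s=sin(1.722900/2)=0.758788; N=√[24·2·720·1]=185.903201
k: max(0,(3)−(1))=2 … min(3+(3),3−(1))=2
  k=2: (−1)^0·185.9032/(48)·0.6513^4·0.7588^2 = +0.401339
d^3_{1,3}(1.7229) = +0.401339
Phases: e^{-i·(1)·1.0122}=+0.529996-0.848000i, e^{-i·(3)·4.7381}=-0.077057-0.997027i ⇒ D=-0.355714-0.185851i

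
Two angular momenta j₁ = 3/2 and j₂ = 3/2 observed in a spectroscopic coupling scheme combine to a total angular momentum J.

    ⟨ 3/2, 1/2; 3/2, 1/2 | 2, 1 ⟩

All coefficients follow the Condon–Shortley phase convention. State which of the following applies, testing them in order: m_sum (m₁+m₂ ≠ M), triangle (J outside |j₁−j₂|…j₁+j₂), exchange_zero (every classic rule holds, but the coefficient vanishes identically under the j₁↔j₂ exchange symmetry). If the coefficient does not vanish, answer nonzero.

m-sum: m₁+m₂ = 1/2+1/2 = 1, M = 1  ✓
triangle: |j₁−j₂| = 0 ≤ J = 2 ≤ j₁+j₂ = 3  ✓
exchange: j₁=j₂ and m₁=m₂, and (−1)^(j₁+j₂−J) = (−1)^1 = −1 forces ⟨j₁m₁;j₂m₂|JM⟩ = −⟨j₂m₂;j₁m₁|JM⟩ = −⟨j₁m₁;j₂m₂|JM⟩ ⇒ the coefficient vanishes identically
Racah sum check: Σ_k collapses to 0 ⇒ CG = 0

exchange_zero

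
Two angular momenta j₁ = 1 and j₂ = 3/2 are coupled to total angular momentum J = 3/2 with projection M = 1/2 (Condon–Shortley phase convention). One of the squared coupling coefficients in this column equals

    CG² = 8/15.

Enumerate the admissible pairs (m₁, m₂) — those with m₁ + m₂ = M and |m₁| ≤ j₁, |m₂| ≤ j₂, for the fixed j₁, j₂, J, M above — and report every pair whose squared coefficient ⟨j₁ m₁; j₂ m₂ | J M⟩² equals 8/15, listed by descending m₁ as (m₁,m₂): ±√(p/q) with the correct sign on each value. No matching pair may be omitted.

Admissible pairs with m₁+m₂ = M = 1/2: (-1,3/2), (0,1/2), (1,-1/2)
  (m₁,m₂)=(1,-1/2): CG² = 8/15, CG = +√(8/15)   ← matches the target
  (m₁,m₂)=(0,1/2): CG² = 1/15, CG = −√(1/15)
  (m₁,m₂)=(-1,3/2): CG² = 2/5, CG = −√(2/5)
Pairs with CG² = 8/15: (1,-1/2): +√(8/15)

(1,-1/2): +√(8/15)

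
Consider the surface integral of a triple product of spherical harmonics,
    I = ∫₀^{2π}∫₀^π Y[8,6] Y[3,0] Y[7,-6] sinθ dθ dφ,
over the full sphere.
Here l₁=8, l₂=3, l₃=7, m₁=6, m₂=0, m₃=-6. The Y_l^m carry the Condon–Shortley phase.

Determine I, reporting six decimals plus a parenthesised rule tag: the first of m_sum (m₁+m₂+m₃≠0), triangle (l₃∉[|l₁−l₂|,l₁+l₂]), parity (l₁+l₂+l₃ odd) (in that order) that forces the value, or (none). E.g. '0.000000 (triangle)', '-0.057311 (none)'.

-0.175725 (none)

m-sum 0 ✓  L=18 even ✓  5≤7≤11 ✓
Π(2lᵢ+1) = 17×7×15 = 1785
triangle coeff Δ(8,3,7) = 1/5290740
Σ_t [1,3]: t=1:−1/7257600 t=2:+1/2073600 t=3:−1/7257600 = 1/4838400
(3j)²=252/20995 [(8 3 7; 0 0 0)], sign=-1
Σ_t [1,2]: t=1:−1/479001600 t=2:+1/1916006400 = -1/638668800
(3j)²=117/6460 [(8 3 7; 6 0 -6)], sign=+1
⇒ 4πI² = 11907/30685
I = (-1)√(11907/30685/(4π)) = -0.17572485
No selection rule forces the value: the integral is nonzero (none).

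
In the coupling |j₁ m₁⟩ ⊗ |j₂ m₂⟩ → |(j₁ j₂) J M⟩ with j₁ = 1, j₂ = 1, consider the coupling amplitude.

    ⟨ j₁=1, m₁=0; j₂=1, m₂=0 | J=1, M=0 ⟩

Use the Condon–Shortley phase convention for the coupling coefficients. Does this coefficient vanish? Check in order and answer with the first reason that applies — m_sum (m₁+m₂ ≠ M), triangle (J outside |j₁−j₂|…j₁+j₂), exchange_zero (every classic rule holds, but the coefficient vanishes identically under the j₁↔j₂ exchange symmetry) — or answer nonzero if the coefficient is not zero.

m-sum: m₁+m₂ = 0+0 = 0, M = 0  ✓
triangle: |j₁−j₂| = 0 ≤ J = 1 ≤ j₁+j₂ = 2  ✓
exchange: j₁=j₂ and m₁=m₂, and (−1)^(j₁+j₂−J) = (−1)^1 = −1 forces ⟨j₁m₁;j₂m₂|JM⟩ = −⟨j₂m₂;j₁m₁|JM⟩ = −⟨j₁m₁;j₂m₂|JM⟩ ⇒ the coefficient vanishes identically
Racah sum check: Σ_k collapses to 0 ⇒ CG = 0

exchange_zero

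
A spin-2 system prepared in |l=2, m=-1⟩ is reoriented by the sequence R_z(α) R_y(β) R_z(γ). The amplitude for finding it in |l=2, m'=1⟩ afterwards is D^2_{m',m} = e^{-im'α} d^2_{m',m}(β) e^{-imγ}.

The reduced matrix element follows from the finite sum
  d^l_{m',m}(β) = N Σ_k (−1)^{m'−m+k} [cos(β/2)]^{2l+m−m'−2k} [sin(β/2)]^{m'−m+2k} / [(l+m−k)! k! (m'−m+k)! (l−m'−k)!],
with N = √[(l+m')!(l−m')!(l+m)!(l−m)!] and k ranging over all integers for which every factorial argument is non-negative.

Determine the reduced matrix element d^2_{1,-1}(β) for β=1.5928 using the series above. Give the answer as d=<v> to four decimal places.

d=0.4885

d^2_{1,-1}(β=1.5928) via the finite sum:
Half-angle: c=0.699285, s=0.714843. N=√(6·1·1·6)=6.000000
k∈{0,1} keeps every argument non-negative
  k=0: (−1)^2·6.0000/(2)·0.6993^2·0.7148^2 = +0.749637
  k=1: (−1)^3·6.0000/(6)·0.6993^0·0.7148^4 = -0.261122
d^2_{1,-1}(1.5928) = +0.749637 -0.261122 = +0.488515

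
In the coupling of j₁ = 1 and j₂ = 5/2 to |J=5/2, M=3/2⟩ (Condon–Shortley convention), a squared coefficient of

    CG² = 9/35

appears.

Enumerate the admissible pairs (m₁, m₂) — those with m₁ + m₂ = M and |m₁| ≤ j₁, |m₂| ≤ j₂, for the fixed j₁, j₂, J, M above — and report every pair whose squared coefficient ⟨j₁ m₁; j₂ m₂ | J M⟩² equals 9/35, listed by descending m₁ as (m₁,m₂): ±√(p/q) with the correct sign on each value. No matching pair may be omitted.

Admissible pairs with m₁+m₂ = M = 3/2: (-1,5/2), (0,3/2), (1,1/2)
  (m₁,m₂)=(1,1/2): CG² = 16/35, CG = +√(16/35)
  (m₁,m₂)=(0,3/2): CG² = 9/35, CG = −√(9/35)   ← matches the target
  (m₁,m₂)=(-1,5/2): CG² = 2/7, CG = −√(2/7)
Pairs with CG² = 9/35: (0,3/2): −√(9/35)

(0,3/2): −√(9/35)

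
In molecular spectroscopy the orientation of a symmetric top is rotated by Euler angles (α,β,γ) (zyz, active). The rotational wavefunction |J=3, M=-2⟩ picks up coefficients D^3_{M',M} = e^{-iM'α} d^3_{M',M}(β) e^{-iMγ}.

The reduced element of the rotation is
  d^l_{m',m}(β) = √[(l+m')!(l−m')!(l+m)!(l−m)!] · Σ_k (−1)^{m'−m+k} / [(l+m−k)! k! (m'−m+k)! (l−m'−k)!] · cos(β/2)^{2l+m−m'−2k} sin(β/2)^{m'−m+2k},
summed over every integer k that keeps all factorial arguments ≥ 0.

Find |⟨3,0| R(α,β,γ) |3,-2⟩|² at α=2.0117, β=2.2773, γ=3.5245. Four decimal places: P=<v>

P=0.2645

Split into d^3_{0,-2}(β=2.2773) × two z-phases.
c=cos(2.277300/2)=0.418821, s=sin(2.277300/2)=0.908069; N=√[6·6·1·120]=65.726707
k: max(0,(-2)−(0))=0 … min(3+(-2),3−(0))=1
  k=0: (−1)^2·65.7267/(12)·0.4188^4·0.9081^2 = +0.138967
  k=1: (−1)^3·65.7267/(12)·0.4188^2·0.9081^4 = -0.653269
d^3_{0,-2}(2.2773) = +0.138967 -0.653269 = -0.514303
|D^3_{0,-2}|² = |d^3_{0,-2}(β)|² = (-0.514303)² = 0.264507 (the z-rotation phases have unit modulus)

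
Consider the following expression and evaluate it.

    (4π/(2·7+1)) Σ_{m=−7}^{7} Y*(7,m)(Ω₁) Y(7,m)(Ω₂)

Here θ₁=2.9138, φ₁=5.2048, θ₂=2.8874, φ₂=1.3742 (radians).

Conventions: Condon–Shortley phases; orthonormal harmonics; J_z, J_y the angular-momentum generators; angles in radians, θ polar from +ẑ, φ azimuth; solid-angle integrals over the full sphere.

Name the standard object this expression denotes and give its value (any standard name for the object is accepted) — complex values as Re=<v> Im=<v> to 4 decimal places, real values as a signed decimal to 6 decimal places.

This sum is the spherical-harmonic addition theorem: it equals the Legendre polynomial P_l(cos γ) of the angle γ between the two directions.
Expand P_7 via completeness: Σ_{m} conj(Y_{7,m}) at Ω₁ times Y_{7,m} at Ω₂ —
  [-7]  conj(Y_{7,-7})(Ω₁) = (0.000005, -0.000014) ; Y_{7,-7}(Ω₂) = (-0.000031, 0.000006) ; Δ = (-0.000000, 0.000000)
  [-6]  conj(Y_{7,-6})(Ω₁) = (-0.000238, 0.000045) ; Y_{7,-6}(Ω₂) = (0.000175, 0.000423) ; Δ = (-0.000000, -0.000000)
  [-5]  conj(Y_{7,-5})(Ω₁) = (0.001535, 0.001901) ; Y_{7,-5}(Ω₂) = (0.003432, -0.002287) ; Δ = (0.000010, 0.000003)
  [-4]  conj(Y_{7,-4})(Ω₁) = (0.006742, -0.015998) ; Y_{7,-4}(Ω₂) = (-0.018413, -0.018450) ; Δ = (-0.000419, 0.000170)
  [-3]  conj(Y_{7,-3})(Ω₁) = (-0.087724, 0.008232) ; Y_{7,-3}(Ω₂) = (-0.065223, 0.097457) ; Δ = (0.004919, -0.009086)
  [-2]  conj(Y_{7,-2})(Ω₁) = (0.169347, 0.255140) ; Y_{7,-2}(Ω₂) = (0.331177, 0.137370) ; Δ = (0.021035, 0.107760)
  [-1]  conj(Y_{7,-1})(Ω₁) = (0.299853, -0.558918) ; Y_{7,-1}(Ω₂) = (0.124686, -0.626029) ; Δ = (-0.312511, -0.257406)
  [+0]  conj(Y_{7,0})(Ω₁) = (-0.430544, -0.000000) ; Y_{7,0}(Ω₂) = (-0.304549, 0.000000) ; Δ = (0.131122, 0.000000)
  [+1]  conj(Y_{7,1})(Ω₁) = (-0.299853, -0.558918) ; Y_{7,1}(Ω₂) = (-0.124686, -0.626029) ; Δ = (-0.312511, 0.257406)
  [+2]  conj(Y_{7,2})(Ω₁) = (0.169347, -0.255140) ; Y_{7,2}(Ω₂) = (0.331177, -0.137370) ; Δ = (0.021035, -0.107760)
  [+3]  conj(Y_{7,3})(Ω₁) = (0.087724, 0.008232) ; Y_{7,3}(Ω₂) = (0.065223, 0.097457) ; Δ = (0.004919, 0.009086)
  [+4]  conj(Y_{7,4})(Ω₁) = (0.006742, 0.015998) ; Y_{7,4}(Ω₂) = (-0.018413, 0.018450) ; Δ = (-0.000419, -0.000170)
  [+5]  conj(Y_{7,5})(Ω₁) = (-0.001535, 0.001901) ; Y_{7,5}(Ω₂) = (-0.003432, -0.002287) ; Δ = (0.000010, -0.000003)
  [+6]  conj(Y_{7,6})(Ω₁) = (-0.000238, -0.000045) ; Y_{7,6}(Ω₂) = (0.000175, -0.000423) ; Δ = (-0.000000, 0.000000)
  [+7]  conj(Y_{7,7})(Ω₁) = (-0.000005, -0.000014) ; Y_{7,7}(Ω₂) = (0.000031, 0.000006) ; Δ = (-0.000000, -0.000000)
Σ over m = (-0.442811, -0.000000); ×(4π/15) → (-0.370969, -0.000000). Real part: -0.370969

Legendre polynomial (addition theorem), -0.370969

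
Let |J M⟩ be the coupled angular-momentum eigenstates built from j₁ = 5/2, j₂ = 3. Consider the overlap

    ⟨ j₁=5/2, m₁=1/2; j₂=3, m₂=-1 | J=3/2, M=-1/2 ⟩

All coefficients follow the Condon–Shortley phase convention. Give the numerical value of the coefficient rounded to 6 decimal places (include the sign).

−√(1/105) = -0.097590

triangle: 4!·1!·2!/8! = 48/40320
(j±m)!: 3!·2!·2!·4!·1!·2! = 1152
prefactor² = (2J+1)·Δ·N² = 192/35
  k=1: −1/(1!·3!·1!·1!·0!·1!) = -1/6
  k=2: +1/(2!·2!·0!·0!·1!·2!) = 1/8
Σ = -1/24  ⇒  CG² = 192/35·(-1/24)² = 1/105
CG = −√(1/105) = -0.097590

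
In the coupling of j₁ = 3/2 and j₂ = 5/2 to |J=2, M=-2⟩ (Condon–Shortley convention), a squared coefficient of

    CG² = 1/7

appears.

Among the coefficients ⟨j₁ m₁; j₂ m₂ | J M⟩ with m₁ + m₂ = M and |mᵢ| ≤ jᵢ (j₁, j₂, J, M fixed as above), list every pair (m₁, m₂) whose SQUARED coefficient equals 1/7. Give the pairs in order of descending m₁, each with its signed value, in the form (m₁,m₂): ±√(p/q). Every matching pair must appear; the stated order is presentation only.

Admissible pairs with m₁+m₂ = M = -2: (-3/2,-1/2), (-1/2,-3/2), (1/2,-5/2)
  (m₁,m₂)=(1/2,-5/2): CG² = 10/21, CG = +√(10/21)
  (m₁,m₂)=(-1/2,-3/2): CG² = 8/21, CG = −√(8/21)
  (m₁,m₂)=(-3/2,-1/2): CG² = 1/7, CG = +√(1/7)   ← matches the target
Pairs with CG² = 1/7: (-3/2,-1/2): +√(1/7)

(-3/2,-1/2): +√(1/7)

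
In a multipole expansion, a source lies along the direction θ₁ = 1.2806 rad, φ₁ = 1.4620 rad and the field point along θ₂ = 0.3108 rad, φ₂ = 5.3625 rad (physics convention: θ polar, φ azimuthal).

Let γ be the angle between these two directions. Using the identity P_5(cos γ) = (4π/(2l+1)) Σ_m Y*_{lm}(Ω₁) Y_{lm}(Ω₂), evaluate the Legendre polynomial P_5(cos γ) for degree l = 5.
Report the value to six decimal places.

Expand P_5 via completeness: Σ_{m} conj(Y_{5,m}) at Ω₁ times Y_{5,m} at Ω₂ —
  m=-5: Y*=0.19402 + 0.32077j  Y=-0.00014 - 0.00123j  product 0.00037 - 0.00028j
  m=-4: Y*=0.32102 - 0.14925j  Y=-0.01048 - 0.00630j  product -0.00430 - 0.00046j
  m=-3: Y*=0.02567 + 0.07585j  Y=-0.06579 + 0.02624j  product -0.00368 - 0.00432j
  m=-2: Y*=0.32795 - 0.07251j  Y=-0.06936 + 0.25004j  product -0.00462 + 0.08703j
  m=-1: Y*=-0.00018 - 0.00167j  Y=0.32992 + 0.43389j  product 0.00067 - 0.00063j
  m=+0: Y*=0.32430 + 0.00000j  Y=0.36896 + 0.00000j  product 0.11965 + 0.00000j
  m=+1: Y*=0.00018 - 0.00167j  Y=-0.32992 + 0.43389j  product 0.00067 + 0.00063j
  m=+2: Y*=0.32795 + 0.07251j  Y=-0.06936 - 0.25004j  product -0.00462 - 0.08703j
  m=+3: Y*=-0.02567 + 0.07585j  Y=0.06579 + 0.02624j  product -0.00368 + 0.00432j
  m=+4: Y*=0.32102 + 0.14925j  Y=-0.01048 + 0.00630j  product -0.00430 + 0.00046j
  m=+5: Y*=-0.19402 + 0.32077j  Y=0.00014 - 0.00123j  product 0.00037 + 0.00028j
Total Σ_m = 0.09653 - 0.00000j. Multiply by 1.142397: 0.11028 - 0.00000j. P_5(cos γ) = 0.110277

0.110277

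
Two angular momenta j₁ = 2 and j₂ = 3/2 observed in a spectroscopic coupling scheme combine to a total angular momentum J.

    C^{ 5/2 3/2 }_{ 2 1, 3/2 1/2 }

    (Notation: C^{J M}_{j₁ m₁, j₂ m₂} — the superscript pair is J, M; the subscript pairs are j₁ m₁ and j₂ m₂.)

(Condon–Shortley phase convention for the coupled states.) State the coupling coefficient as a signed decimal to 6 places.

triangle: 1!·3!·2!/7! = 12/5040
(j±m)!: 3!·1!·2!·1!·4!·1! = 288
prefactor² = (2J+1)·Δ·N² = 144/35
  k=0: +1/(0!·1!·1!·2!·2!·0!) = 1/4
  k=1: −1/(1!·0!·0!·1!·3!·1!) = -1/6
Σ = 1/12  ⇒  CG² = 144/35·(1/12)² = 1/35
CG = +√(1/35) = +0.169031

+0.169031  (= +√(1/35))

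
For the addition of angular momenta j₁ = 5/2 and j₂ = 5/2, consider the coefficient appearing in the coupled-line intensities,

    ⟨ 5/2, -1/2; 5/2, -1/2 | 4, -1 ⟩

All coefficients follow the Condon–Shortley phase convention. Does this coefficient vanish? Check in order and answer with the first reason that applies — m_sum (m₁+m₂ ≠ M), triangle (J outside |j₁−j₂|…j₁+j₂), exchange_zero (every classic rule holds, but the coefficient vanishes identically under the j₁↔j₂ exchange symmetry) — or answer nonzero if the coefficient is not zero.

m-sum: m₁+m₂ = -1/2+(-1/2) = -1, M = -1  ✓
triangle: |j₁−j₂| = 0 ≤ J = 4 ≤ j₁+j₂ = 5  ✓
exchange: j₁=j₂ and m₁=m₂, and (−1)^(j₁+j₂−J) = (−1)^1 = −1 forces ⟨j₁m₁;j₂m₂|JM⟩ = −⟨j₂m₂;j₁m₁|JM⟩ = −⟨j₁m₁;j₂m₂|JM⟩ ⇒ the coefficient vanishes identically
Racah sum check: Σ_k collapses to 0 ⇒ CG = 0

exchange_zero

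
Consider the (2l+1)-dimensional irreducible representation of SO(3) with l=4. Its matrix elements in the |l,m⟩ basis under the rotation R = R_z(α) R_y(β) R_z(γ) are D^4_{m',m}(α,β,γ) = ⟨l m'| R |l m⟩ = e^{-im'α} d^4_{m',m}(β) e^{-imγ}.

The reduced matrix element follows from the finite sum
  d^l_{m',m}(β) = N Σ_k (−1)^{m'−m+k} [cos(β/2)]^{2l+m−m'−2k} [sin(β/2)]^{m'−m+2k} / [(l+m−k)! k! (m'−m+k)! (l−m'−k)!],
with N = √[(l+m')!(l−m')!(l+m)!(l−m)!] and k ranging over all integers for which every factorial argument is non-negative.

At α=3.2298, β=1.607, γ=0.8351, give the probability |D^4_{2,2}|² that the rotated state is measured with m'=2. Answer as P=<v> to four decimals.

P=0.0860

Split into d^4_{2,2}(β=1.6070) × two z-phases.
c=cos(1.607000/2)=0.694192, s=sin(1.607000/2)=0.719790; N=√[720·2·720·2]=1440.000000
k∈{0,1,2} keeps every argument non-negative
  k=0: (−1)^0·1440.0000/(1440)·0.6942^8·0.7198^0 = +0.053931
  k=1: (−1)^1·1440.0000/(120)·0.6942^6·0.7198^2 = -0.695776
  k=2: (−1)^2·1440.0000/(96)·0.6942^4·0.7198^4 = +0.935045
d^4_{2,2}(1.6070) = +0.053931 -0.695776 +0.935045 = +0.293200
|D^4_{2,2}|² = |d^4_{2,2}(β)|² = (+0.293200)² = 0.085966 (the z-rotation phases have unit modulus)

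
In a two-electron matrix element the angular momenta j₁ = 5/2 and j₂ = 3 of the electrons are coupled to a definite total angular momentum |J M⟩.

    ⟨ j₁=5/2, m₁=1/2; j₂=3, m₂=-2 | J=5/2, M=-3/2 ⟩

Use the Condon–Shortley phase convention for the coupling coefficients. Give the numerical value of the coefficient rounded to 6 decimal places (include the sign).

j₁+j₂−J=3  J+j₁−j₂=2  J−j₁+j₂=3  j₁+j₂+J+1=9
(j₁±m₁, j₂±m₂, J±M) = (3,2,1,5,1,4)
P² = 288/7
sum k=0..1:
  [0] +1/24 = 1/24
  [1] −1/12 = -1/12
S = -1/24
C² = P²·S² = 1/14 ; C = -0.267261

−√(1/14) = -0.267261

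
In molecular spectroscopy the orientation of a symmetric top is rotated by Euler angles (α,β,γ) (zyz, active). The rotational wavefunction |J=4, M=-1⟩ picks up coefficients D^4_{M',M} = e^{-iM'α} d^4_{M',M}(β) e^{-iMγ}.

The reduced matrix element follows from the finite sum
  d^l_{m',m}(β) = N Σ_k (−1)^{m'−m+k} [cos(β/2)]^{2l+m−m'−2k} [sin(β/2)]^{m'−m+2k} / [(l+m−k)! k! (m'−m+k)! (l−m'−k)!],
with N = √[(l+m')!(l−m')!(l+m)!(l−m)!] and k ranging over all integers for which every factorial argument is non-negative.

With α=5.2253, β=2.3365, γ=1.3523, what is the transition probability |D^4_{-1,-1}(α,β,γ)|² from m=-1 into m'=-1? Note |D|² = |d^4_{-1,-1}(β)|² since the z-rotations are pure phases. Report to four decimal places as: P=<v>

First d^4_{-1,-1}(β=2.3365), then the phase factors e^{-i(-1)α} and e^{-i(-1)γ}:
c=cos(2.336500/2)=0.391762, s=sin(2.336500/2)=0.920066; N=√[6·120·6·120]=720.000000
k∈{0,1,2,3} keeps every argument non-negative
  k=0: (−1)^0·720.0000/(720)·0.3918^8·0.9201^0 = +0.000555
  k=1: (−1)^1·720.0000/(48)·0.3918^6·0.9201^2 = -0.045906
  k=2: (−1)^2·720.0000/(24)·0.3918^4·0.9201^4 = +0.506395
  k=3: (−1)^3·720.0000/(72)·0.3918^2·0.9201^6 = -0.931023
d^4_{-1,-1}(2.3365) = +0.000555 -0.045906 +0.506395 -0.931023 = -0.469980
|D^4_{-1,-1}|² = |d^4_{-1,-1}(β)|² = (-0.469980)² = 0.220881 (the z-rotation phases have unit modulus)

P=0.2209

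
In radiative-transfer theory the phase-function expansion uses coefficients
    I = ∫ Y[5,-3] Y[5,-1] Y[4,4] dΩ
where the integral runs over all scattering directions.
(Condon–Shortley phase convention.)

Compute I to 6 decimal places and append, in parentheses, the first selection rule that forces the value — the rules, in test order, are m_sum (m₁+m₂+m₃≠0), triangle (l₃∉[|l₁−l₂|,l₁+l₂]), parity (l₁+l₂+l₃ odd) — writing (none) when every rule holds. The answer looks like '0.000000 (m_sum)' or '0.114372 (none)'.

Rules hold: Σm=0, L=14 even, 0≤4≤10.
N = 11·11·9 = 1089
Δ = 6!·4!·4!/15! = 1/3153150
Racah Σ t=1..5: t=1:−1/69120 t=2:+1/1728 t=3:−1/576 t=4:+1/1728 t=5:−1/69120 = -7/11520
⇒ 3j(5 5 4; 0 0 0)² = 2/143, sgn -1
Racah Σ t=4..4: t=4:+1/27648 = 1/27648
⇒ 3j(5 5 4; -3 -1 4)² = 10/429, sgn +1
4πI² = N·(3j₀)²·(3jₘ)² = 60/169
I = -1·√(0.35503/4π) = -0.16808437
No selection rule forces the value: the integral is nonzero (none).

-0.168084 (none)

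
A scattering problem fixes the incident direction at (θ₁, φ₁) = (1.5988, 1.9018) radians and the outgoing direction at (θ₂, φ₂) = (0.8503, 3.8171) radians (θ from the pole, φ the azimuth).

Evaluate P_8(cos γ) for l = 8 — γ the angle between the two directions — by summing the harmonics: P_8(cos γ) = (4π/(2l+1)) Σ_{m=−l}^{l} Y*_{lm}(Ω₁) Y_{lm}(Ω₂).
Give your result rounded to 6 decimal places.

-0.195298

Expand P_8 via completeness: Σ_{m} conj(Y_{8,m}) at Ω₁ times Y_{8,m} at Ω₂ —
  m=-8: (-0.452491+0.243428i) × (+0.033435+0.040373i) = -0.024957-0.010130i  (running Σ = -0.024957-0.010130i)
  m=-7: (-0.042271-0.039083i) × (-0.002975-0.184065i) = -0.007068+0.007897i  (running Σ = -0.032025-0.002233i)
  m=-6: (-0.149707+0.339580i) × (-0.229618+0.296260i) = -0.066229-0.122326i  (running Σ = -0.098254-0.124558i)
  m=-5: (-0.067663-0.005712i) × (+0.441177-0.106069i) = -0.030457+0.004657i  (running Σ = -0.128711-0.119902i)
  m=-4: (+0.080831+0.320865i) × (-0.195080-0.091736i) = +0.013666-0.070010i  (running Σ = -0.115045-0.189911i)
  m=-3: (-0.060972+0.039754i) × (-0.099883-0.203787i) = +0.014191+0.008455i  (running Σ = -0.100853-0.181457i)
  m=-2: (+0.247659+0.193007i) × (-0.076893+0.344212i) = -0.085479+0.070406i  (running Σ = -0.186332-0.111050i)
  m=-1: (-0.024336+0.070817i) × (-0.056445+0.045227i) = -0.001829-0.005098i  (running Σ = -0.188161-0.116148i)
  m=0: (+0.309099-0.000000i) × (+0.362730+0.000000i) = +0.112120+0.000000i  (running Σ = -0.076041-0.116148i)
  m=1: (+0.024336+0.070817i) × (+0.056445+0.045227i) = -0.001829+0.005098i  (running Σ = -0.077871-0.111050i)
  m=2: (+0.247659-0.193007i) × (-0.076893-0.344212i) = -0.085479-0.070406i  (running Σ = -0.163349-0.181457i)
  m=3: (+0.060972+0.039754i) × (+0.099883-0.203787i) = +0.014191-0.008455i  (running Σ = -0.149158-0.189911i)
  m=4: (+0.080831-0.320865i) × (-0.195080+0.091736i) = +0.013666+0.070010i  (running Σ = -0.135492-0.119902i)
  m=5: (+0.067663-0.005712i) × (-0.441177-0.106069i) = -0.030457-0.004657i  (running Σ = -0.165949-0.124558i)
  m=6: (-0.149707-0.339580i) × (-0.229618-0.296260i) = -0.066229+0.122326i  (running Σ = -0.232177-0.002233i)
  m=7: (+0.042271-0.039083i) × (+0.002975-0.184065i) = -0.007068-0.007897i  (running Σ = -0.239245-0.010130i)
  m=8: (-0.452491-0.243428i) × (+0.033435-0.040373i) = -0.024957+0.010130i  (running Σ = -0.264203+0.000000i)
Σ over m = -0.264203+0.000000i; ×(4π/17) → -0.195298+0.000000i. Real part: -0.195298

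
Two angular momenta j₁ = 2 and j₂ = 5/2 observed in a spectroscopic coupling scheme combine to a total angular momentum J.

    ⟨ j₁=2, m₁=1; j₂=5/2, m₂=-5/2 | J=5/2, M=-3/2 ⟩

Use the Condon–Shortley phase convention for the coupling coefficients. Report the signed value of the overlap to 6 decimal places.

triangle: 2!*2!*3!/8! = 24/40320
(j±m)!: 3!*1!*0!*5!*1!*4! = 17280
prefactor² = (2J+1)*Δ*N² = 432/7
  k=0: +1/(0!*2!*1!*0!*1!*3!) = 1/12
Σ = 1/12  ⇒  CG² = 432/7*(1/12)² = 3/7
CG = +√(3/7) = +0.654654

+√(3/7) ≈ +0.654654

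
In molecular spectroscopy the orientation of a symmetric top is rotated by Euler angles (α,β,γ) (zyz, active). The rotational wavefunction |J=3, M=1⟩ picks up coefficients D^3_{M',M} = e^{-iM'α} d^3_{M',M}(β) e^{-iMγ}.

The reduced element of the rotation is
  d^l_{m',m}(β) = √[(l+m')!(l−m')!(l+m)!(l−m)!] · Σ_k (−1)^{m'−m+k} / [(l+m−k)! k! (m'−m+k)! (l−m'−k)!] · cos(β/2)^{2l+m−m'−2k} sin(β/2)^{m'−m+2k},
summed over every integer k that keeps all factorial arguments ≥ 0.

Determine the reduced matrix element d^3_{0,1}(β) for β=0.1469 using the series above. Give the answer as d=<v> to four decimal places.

d=0.2467

d^3_{0,1}(β=0.1469) via the finite sum:
Half-angle: c=0.997304, s=0.073384. N=√(6·6·24·2)=41.569219
Admissible k: 1..3 (factorial args all ≥0)
  k=1: (−1)^0·41.5692/(12)·0.9973^5·0.0734^1 = +0.250801
  k=2: (−1)^1·41.5692/(4)·0.9973^3·0.0734^3 = -0.004074
  k=3: (−1)^2·41.5692/(12)·0.9973^1·0.0734^5 = +0.000007
d^3_{0,1}(0.1469) = +0.250801 -0.004074 +0.000007 = +0.246734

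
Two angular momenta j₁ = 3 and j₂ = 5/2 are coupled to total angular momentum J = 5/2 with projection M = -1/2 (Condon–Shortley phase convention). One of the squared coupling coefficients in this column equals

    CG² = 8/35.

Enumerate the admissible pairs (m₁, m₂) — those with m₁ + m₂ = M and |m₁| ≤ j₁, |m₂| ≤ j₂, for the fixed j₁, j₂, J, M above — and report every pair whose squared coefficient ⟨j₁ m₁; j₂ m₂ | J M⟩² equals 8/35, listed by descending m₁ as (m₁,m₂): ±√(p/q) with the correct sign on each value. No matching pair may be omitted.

Admissible pairs with m₁+m₂ = M = -1/2: (-3,5/2), (-2,3/2), (-1,1/2), (0,-1/2), (1,-3/2), (2,-5/2)
  (m₁,m₂)=(2,-5/2): CG² = 5/14, CG = +√(5/14)
  (m₁,m₂)=(1,-3/2): CG² = 1/35, CG = −√(1/35)
  (m₁,m₂)=(0,-1/2): CG² = 8/105, CG = −√(8/105)
  (m₁,m₂)=(-1,1/2): CG² = 8/35, CG = +√(8/35)   ← matches the target
  (m₁,m₂)=(-2,3/2): CG² = 1/14, CG = −√(1/14)
  (m₁,m₂)=(-3,5/2): CG² = 5/21, CG = −√(5/21)
Pairs with CG² = 8/35: (-1,1/2): +√(8/35)

(-1,1/2): +√(8/35)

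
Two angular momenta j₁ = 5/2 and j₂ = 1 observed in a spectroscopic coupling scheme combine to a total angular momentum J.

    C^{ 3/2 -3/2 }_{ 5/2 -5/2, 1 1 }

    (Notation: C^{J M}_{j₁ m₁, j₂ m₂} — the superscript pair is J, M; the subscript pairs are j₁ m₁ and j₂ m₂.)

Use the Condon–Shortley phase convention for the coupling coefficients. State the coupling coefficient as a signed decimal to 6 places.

+0.816497

triangle: 2!*3!*0!/6! = 12/720
(j±m)!: 0!*5!*2!*0!*0!*3! = 1440
prefactor² = (2J+1)*Δ*N² = 96
  k=2: +1/(2!*0!*3!*0!*0!*0!) = 1/12
Σ = 1/12  ⇒  CG² = 96*(1/12)² = 2/3
CG = +√(2/3) = +0.816497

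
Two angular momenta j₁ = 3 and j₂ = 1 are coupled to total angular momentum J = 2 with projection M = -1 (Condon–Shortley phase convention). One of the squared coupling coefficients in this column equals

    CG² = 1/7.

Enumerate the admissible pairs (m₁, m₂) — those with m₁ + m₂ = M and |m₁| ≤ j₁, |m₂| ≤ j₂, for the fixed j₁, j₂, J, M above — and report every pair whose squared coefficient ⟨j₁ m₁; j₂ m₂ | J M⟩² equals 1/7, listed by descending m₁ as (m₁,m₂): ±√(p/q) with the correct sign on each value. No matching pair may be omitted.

(0,-1): +√(1/7)

Admissible pairs with m₁+m₂ = M = -1: (-2,1), (-1,0), (0,-1)
  (m₁,m₂)=(0,-1): CG² = 1/7, CG = +√(1/7)   ← matches the target
  (m₁,m₂)=(-1,0): CG² = 8/21, CG = −√(8/21)
  (m₁,m₂)=(-2,1): CG² = 10/21, CG = +√(10/21)
Pairs with CG² = 1/7: (0,-1): +√(1/7)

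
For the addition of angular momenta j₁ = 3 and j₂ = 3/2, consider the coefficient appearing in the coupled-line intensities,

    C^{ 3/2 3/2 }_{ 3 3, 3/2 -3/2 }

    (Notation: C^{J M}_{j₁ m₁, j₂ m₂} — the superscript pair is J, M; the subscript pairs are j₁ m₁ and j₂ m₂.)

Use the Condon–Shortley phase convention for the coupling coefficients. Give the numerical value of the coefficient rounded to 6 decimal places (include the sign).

√[4·3!3!0!/7! · 6!0!0!3!3!0!] = √(5184/7)
  +(−1)^0/∏(0,3,0,0,3,0)! = 1/36  (running 1/36)
⟨..|..⟩ = √(5184/7)·(1/36) = +0.755929

+√(4/7) = +0.755929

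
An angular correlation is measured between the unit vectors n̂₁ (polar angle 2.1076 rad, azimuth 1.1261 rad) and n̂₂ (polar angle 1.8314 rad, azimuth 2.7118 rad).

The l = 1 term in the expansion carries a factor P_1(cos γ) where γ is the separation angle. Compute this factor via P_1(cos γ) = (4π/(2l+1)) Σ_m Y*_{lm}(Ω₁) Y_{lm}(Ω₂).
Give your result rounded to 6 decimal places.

Expand P_1 via completeness: Σ_{m} conj(Y_{1,m}) at Ω₁ times Y_{1,m} at Ω₂ —
  m=-1: Y*=(0.127721, 0.268024)  Y=(-0.303467, -0.139100)  product (-0.001477, -0.099103)
  m=+0: Y*=(-0.249867, -0.000000)  Y=(-0.125895, 0.000000)  product (0.031457, 0.000000)
  m=+1: Y*=(-0.127721, 0.268024)  Y=(0.303467, -0.139100)  product (-0.001477, 0.099103)
Σ over m = (0.028503, 0.000000); ×(4π/3) → (0.119393, 0.000000). Real part: 0.119393

0.119393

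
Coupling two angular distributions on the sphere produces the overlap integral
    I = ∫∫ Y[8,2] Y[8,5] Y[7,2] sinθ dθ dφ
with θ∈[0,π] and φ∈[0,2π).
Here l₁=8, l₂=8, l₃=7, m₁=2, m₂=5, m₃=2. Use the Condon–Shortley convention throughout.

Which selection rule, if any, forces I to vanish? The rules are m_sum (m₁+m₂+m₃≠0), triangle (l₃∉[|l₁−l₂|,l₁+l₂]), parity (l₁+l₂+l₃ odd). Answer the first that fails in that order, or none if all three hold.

m_sum

m₁+m₂+m₃ = 2 + 5 + 2 = 9  ✗
triangle: |8−8|=0 ≤ l₃=7 ≤ 8+8=16
parity: l₁+l₂+l₃ = 23 is odd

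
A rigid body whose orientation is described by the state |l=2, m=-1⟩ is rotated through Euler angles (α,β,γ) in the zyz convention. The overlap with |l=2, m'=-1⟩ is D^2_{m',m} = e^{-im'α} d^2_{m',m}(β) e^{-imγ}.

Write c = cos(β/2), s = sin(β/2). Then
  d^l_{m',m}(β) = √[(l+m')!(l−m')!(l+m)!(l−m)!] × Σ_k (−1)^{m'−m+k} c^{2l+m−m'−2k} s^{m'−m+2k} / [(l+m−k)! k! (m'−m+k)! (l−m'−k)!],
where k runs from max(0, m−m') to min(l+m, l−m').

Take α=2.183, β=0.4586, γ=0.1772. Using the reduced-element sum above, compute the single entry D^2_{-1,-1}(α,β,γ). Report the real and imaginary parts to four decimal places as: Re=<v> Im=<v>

First d^2_{-1,-1}(β=0.4586), then the phase factors e^{-i(-1)α} and e^{-i(-1)γ}:
Half-angle: c=0.973826, s=0.227296. N=√(1·6·1·6)=6.000000
The bounds max(0,m−m')=0 and min(l+m,l−m')=1 give 2 terms
  k=0: (−1)^0·6.0000/(6)·0.9738^4·0.2273^0 = +0.899342
  k=1: (−1)^1·6.0000/(2)·0.9738^2·0.2273^2 = -0.146983
d^2_{-1,-1}(0.4586) = +0.899342 -0.146983 = +0.752359
D = (-0.574672+0.818384i)·(+0.752359)·(+0.984341+0.176274i) = -0.534125+0.529863i

Re=-0.5341 Im=0.5299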